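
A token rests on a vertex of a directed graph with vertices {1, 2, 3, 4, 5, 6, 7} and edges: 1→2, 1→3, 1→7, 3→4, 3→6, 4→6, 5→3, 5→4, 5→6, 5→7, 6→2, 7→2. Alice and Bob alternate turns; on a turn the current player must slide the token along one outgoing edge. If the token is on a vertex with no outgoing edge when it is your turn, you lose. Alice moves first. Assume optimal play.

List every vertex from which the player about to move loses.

Classify positions by backward induction: terminal positions (no move available) are L. From any other position, the mover wins iff some move reaches an L.
Every edge goes from a vertex to one that appears earlier in the order 2, 6, 4, 3, 7, 1, 5, so processing vertices in that order labels each vertex after all of its successors.
2: no outgoing edge → L
6: can move to 2, which is L ⇒ W
4: the only move is to 6(W), a W ⇒ L
3: can move to 4, which is L ⇒ W
7: can move to 2, which is L ⇒ W
1: can move to 2, which is L ⇒ W
5: can move to 4, which is L ⇒ W
The losing starting vertices are exactly the entries labelled L in this table (2 of them).

2, 4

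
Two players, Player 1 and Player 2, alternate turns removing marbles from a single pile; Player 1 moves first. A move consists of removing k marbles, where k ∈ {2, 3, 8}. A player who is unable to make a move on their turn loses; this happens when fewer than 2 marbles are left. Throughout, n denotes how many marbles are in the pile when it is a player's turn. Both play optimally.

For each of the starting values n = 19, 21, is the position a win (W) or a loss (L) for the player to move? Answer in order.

19: W, 21: L

Use the standard recursion: the mover loses at a terminal position; elsewhere, the mover wins exactly when some move hands the opponent an L position.
n=0: no move → L
n=1: no move → L
n=2: →0(L), so W
n=3: →1(L), so W
n=4: →1(L), so W
n=5: →3(W), 2(W) — all W, so L
n=6: →4(W), 3(W) — all W, so L
n=7: →5(L), so W
n=8: →6(L), so W
n=9: →6(L), so W
n=10: →8(W), 7(W), 2(W) — all W, so L
n=11: →9(W), 8(W), 3(W) — all W, so L
n=12: →10(L), so W
n=13: →11(L), so W
n=14: →11(L), so W
n=15: →13(W), 12(W), 7(W) — all W, so L
n=16: →14(W), 13(W), 8(W) — all W, so L
n=17: →15(L), so W
n=18: →16(L), so W
n=19: →16(L), so W
n=20: →18(W), 17(W), 12(W) — all W, so L
n=21: →19(W), 18(W), 13(W) — all W, so L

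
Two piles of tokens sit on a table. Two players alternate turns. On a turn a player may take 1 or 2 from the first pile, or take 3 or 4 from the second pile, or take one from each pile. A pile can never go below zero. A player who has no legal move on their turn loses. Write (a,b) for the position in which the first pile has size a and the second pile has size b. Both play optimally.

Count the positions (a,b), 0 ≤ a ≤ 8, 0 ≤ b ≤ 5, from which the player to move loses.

18

Build the W/L table. Terminal = L. A non-terminal position is W if it has a move to some L; otherwise it is L.
Every move lowers a or b (never raises either), so fill the grid row by row in increasing a, and left to right within a row: each cell's successors are then already labelled.
      b=0  b=1  b=2  b=3  b=4  b=5
a=0:    L    L    L    W    W    W
a=1:    W    W    W    W    L    L
a=2:    W    W    W    L    W    W
a=3:    L    L    L    W    W    W
a=4:    W    W    W    W    L    L
a=5:    W    W    W    L    W    W
a=6:    L    L    L    W    W    W
a=7:    W    W    W    W    L    L
a=8:    W    W    W    L    W    W
Cells with no legal move (terminal, hence L): (0,0), (0,1), (0,2).
The remaining L cells, each justified by listing all of its moves:
(1,4): L (options (0,4)(W), (1,1)(W), (1,0)(W), (0,3)(W) are all W)
(1,5): L (options (0,5)(W), (1,2)(W), (1,1)(W), (0,4)(W) are all W)
(2,3): L (options (1,3)(W), (0,3)(W), (2,0)(W), (1,2)(W) are all W)
(3,0): L (options (2,0)(W), (1,0)(W) are all W)
(3,1): L (options (2,1)(W), (1,1)(W), (2,0)(W) are all W)
(3,2): L (options (2,2)(W), (1,2)(W), (2,1)(W) are all W)
(4,4): L (options (3,4)(W), (2,4)(W), (4,1)(W), (4,0)(W), (3,3)(W) are all W)
(4,5): L (options (3,5)(W), (2,5)(W), (4,2)(W), (4,1)(W), (3,4)(W) are all W)
(5,3): L (options (4,3)(W), (3,3)(W), (5,0)(W), (4,2)(W) are all W)
(6,0): L (options (5,0)(W), (4,0)(W) are all W)
(6,1): L (options (5,1)(W), (4,1)(W), (5,0)(W) are all W)
(6,2): L (options (5,2)(W), (4,2)(W), (5,1)(W) are all W)
(7,4): L (options (6,4)(W), (5,4)(W), (7,1)(W), (7,0)(W), (6,3)(W) are all W)
(7,5): L (options (6,5)(W), (5,5)(W), (7,2)(W), (7,1)(W), (6,4)(W) are all W)
(8,3): L (options (7,3)(W), (6,3)(W), (8,0)(W), (7,2)(W) are all W)
Every other cell has at least one move into one of the L cells above, so it is W.
L cells per row: a=0: 3, a=1: 2, a=2: 1, a=3: 3, a=4: 2, a=5: 1, a=6: 3, a=7: 2, a=8: 1; total 18.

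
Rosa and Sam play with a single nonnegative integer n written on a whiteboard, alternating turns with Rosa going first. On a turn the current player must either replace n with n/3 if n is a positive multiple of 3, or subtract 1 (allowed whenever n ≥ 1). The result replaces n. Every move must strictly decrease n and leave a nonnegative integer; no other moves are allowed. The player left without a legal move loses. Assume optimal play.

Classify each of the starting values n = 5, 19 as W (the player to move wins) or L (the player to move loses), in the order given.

5: W, 19: L

Work bottom-up. With no move the player to move loses. Otherwise the position is W if at least one move leads to an L position for the opponent, and L if every move leads to a W.
n=0: no move → L
n=1: →0(L), so W
n=2: →1(W) only, which is W, so L
n=3: →2(L), so W
n=4: →3(W) only, which is W, so L
n=5: →4(L), so W
n=6: →2(L), so W
n=7: →6(W) only, which is W, so L
n=8: →7(L), so W
n=9: →3(W), 8(W) — all W, so L
n=10: →9(L), so W
n=11: →10(W) only, which is W, so L
n=12: →4(L), so W
n=13: →12(W) only, which is W, so L
n=14: →13(L), so W
n=15: →5(W), 14(W) — all W, so L
n=16: →15(L), so W
n=17: →16(W) only, which is W, so L
n=18: →17(L), so W
n=19: →18(W) only, which is W, so L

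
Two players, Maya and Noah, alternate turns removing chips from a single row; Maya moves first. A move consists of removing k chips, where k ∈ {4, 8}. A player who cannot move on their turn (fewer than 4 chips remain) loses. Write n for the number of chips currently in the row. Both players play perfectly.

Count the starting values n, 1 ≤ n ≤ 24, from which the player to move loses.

Classify positions by backward induction: terminal positions (no move available) are L. From any other position, the mover wins iff some move reaches an L.
n=0: no move → L
n=1: no move → L
n=2: no move → L
n=3: no move → L
n=4: →0(L), so W
n=5: →1(L), so W
n=6: →2(L), so W
n=7: →3(L), so W
n=8: →0(L), so W
n=9: →1(L), so W
n=10: →2(L), so W
n=11: →3(L), so W
n=12: →8(W), 4(W) — all W, so L
n=13: →9(W), 5(W) — all W, so L
n=14: →10(W), 6(W) — all W, so L
n=15: →11(W), 7(W) — all W, so L
n=16: →12(L), so W
n=17: →13(L), so W
n=18: →14(L), so W
n=19: →15(L), so W
n=20: →12(L), so W
n=21: →13(L), so W
n=22: →14(L), so W
n=23: →15(L), so W
n=24: →20(W), 16(W) — all W, so L
L entries with 1 ≤ n ≤ 24 (n=0 is outside the asked range and is not counted): n = 1, 2, 3, 12, 13, 14, 15, 24; that makes 8.

8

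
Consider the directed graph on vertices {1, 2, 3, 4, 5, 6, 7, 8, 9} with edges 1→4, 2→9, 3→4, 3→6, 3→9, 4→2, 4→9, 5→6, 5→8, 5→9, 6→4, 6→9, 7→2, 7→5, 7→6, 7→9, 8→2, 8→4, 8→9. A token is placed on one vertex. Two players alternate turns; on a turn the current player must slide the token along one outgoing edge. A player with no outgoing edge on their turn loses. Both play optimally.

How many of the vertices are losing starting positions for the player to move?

2

Use the standard recursion: the mover loses at a terminal position; elsewhere, the mover wins exactly when some move hands the opponent an L position.
Every edge goes from a vertex to one that appears earlier in the order 9, 2, 4, 8, 6, 5, 3, 1, 7, so processing vertices in that order labels each vertex after all of its successors.
9: no outgoing edge → L
2: can move to 9, which is L ⇒ W
4: can move to 9, which is L ⇒ W
8: can move to 9, which is L ⇒ W
6: can move to 9, which is L ⇒ W
5: can move to 9, which is L ⇒ W
3: can move to 9, which is L ⇒ W
1: the only move is to 4(W), a W ⇒ L
7: can move to 9, which is L ⇒ W
The L vertices are 1, 9; that is 2 in all.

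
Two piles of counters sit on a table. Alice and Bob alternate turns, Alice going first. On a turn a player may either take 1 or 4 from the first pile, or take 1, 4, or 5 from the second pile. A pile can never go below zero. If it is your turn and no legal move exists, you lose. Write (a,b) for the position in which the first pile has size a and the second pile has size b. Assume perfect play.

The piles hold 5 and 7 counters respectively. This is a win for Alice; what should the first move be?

Move to (5,2).

Positions with no move are L. A position that does have a move is losing for the player to move precisely when every available move leads to a winning position for the opponent. Fill in the labels:
No move ever increases a pile, so every position that can arise here has a ≤ 5 and b ≤ 7; it is enough to label the cells with 0 ≤ a ≤ 5 and 0 ≤ b ≤ 7.
Every move lowers a or b (never raises either), so fill the grid row by row in increasing a, and left to right within a row: each cell's successors are then already labelled.
      b=0  b=1  b=2  b=3  b=4  b=5  b=6  b=7
a=0:    L    W    L    W    W    W    W    W
a=1:    W    L    W    L    W    W    W    W
a=2:    L    W    L    W    W    W    W    W
a=3:    W    L    W    L    W    W    W    W
a=4:    W    W    W    W    L    W    L    W
a=5:    L    W    L    W    W    W    W    W
Cells with no legal move (terminal, hence L): (0,0).
The remaining L cells, each justified by listing all of its moves:
(0,2): the only move is to (0,1)(W), a W ⇒ L
(1,1): moves to (0,1)(W), (1,0)(W); every one is W ⇒ L
(1,3): moves to (0,3)(W), (1,2)(W); every one is W ⇒ L
(2,0): the only move is to (1,0)(W), a W ⇒ L
(2,2): moves to (1,2)(W), (2,1)(W); every one is W ⇒ L
(3,1): moves to (2,1)(W), (3,0)(W); every one is W ⇒ L
(3,3): moves to (2,3)(W), (3,2)(W); every one is W ⇒ L
(4,4): moves to (3,4)(W), (0,4)(W), (4,3)(W), (4,0)(W); every one is W ⇒ L
(4,6): moves to (3,6)(W), (0,6)(W), (4,5)(W), (4,2)(W), (4,1)(W); every one is W ⇒ L
(5,0): moves to (4,0)(W), (1,0)(W); every one is W ⇒ L
(5,2): moves to (4,2)(W), (1,2)(W), (5,1)(W); every one is W ⇒ L
Every other cell has at least one move into one of the L cells above, so it is W.
From (5,7), the L positions reachable in one move are: (5,2).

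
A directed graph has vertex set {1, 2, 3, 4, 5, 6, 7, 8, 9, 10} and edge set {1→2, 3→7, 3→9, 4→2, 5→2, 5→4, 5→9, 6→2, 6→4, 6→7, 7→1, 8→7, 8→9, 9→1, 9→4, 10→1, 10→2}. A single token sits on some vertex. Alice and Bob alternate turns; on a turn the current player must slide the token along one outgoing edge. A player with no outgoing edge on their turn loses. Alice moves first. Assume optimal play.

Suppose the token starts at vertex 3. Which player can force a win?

Use the standard recursion: the mover loses at a terminal position; elsewhere, the mover wins exactly when some move hands the opponent an L position.
Every edge goes from a vertex to one that appears earlier in the order 2, 1, 10, 4, 9, 5, 7, 6, 3, 8, so processing vertices in that order labels each vertex after all of its successors.
2: no outgoing edge → L
1: can move to 2, which is L ⇒ W
10: can move to 2, which is L ⇒ W
4: can move to 2, which is L ⇒ W
9: moves to 4(W), 1(W); every one is W ⇒ L
5: can move to 9, which is L ⇒ W
7: the only move is to 1(W), a W ⇒ L
6: can move to 7, which is L ⇒ W
3: can move to 7, which is L ⇒ W
8: can move to 7, which is L ⇒ W
From 3 Alice can move to 7, reaching an L position.

Alice wins.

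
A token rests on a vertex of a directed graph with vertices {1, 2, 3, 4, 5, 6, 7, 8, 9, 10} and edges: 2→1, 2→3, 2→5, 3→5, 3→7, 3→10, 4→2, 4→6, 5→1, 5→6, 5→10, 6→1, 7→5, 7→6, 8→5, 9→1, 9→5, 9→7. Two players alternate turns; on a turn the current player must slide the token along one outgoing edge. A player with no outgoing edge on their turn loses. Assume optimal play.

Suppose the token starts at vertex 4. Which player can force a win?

The second player wins.

Compute win/loss labels from the base case upward. A position with no move is L. Any other position is W if it can reach an L in one move, else L.
Every edge goes from a vertex to one that appears earlier in the order 1, 10, 6, 5, 7, 3, 9, 2, 4, 8, so processing vertices in that order labels each vertex after all of its successors.
1: no outgoing edge → L
10: no outgoing edge → L
6: can move to 1, which is L ⇒ W
5: can move to 10, which is L ⇒ W
7: moves to 5(W), 6(W); every one is W ⇒ L
3: can move to 7, which is L ⇒ W
9: can move to 7, which is L ⇒ W
2: can move to 1, which is L ⇒ W
4: moves to 2(W), 6(W); every one is W ⇒ L
8: the only move is to 5(W), a W ⇒ L
The starting position 4 is L: whatever the player to move does, the opponent receives a W position.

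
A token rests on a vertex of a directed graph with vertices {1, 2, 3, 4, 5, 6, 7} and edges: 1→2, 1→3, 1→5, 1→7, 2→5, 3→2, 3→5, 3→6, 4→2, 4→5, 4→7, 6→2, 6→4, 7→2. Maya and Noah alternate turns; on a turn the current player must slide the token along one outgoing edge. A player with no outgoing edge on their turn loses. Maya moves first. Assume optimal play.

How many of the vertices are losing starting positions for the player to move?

Build the W/L table. Terminal = L. A non-terminal position is W if it has a move to some L; otherwise it is L.
Every edge goes from a vertex to one that appears earlier in the order 5, 2, 7, 4, 6, 3, 1, so processing vertices in that order labels each vertex after all of its successors.
5: no outgoing edge → L
2: W (go to 5, an L position)
7: L (sole option 2(W) is W)
4: W (go to 7, an L position)
6: L (options 4(W), 2(W) are all W)
3: W (go to 6, an L position)
1: W (go to 7, an L position)
The L vertices are 5, 6, 7; that is 3 in all.

3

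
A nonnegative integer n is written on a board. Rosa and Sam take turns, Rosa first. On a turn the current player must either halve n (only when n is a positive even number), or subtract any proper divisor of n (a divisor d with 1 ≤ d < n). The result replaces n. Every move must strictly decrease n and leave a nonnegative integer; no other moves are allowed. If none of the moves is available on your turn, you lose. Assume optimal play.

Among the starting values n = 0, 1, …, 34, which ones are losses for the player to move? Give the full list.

Label each position W (a win for the player to move) or L (a loss). A position with no legal move is L; any other position is W exactly when some move reaches an L, and L when every move reaches a W.
n=0: no move → L
n=1: no move → L
n=2: reaches L-position 1 → W
n=3: only reaches 2(W), which is W → L
n=4: reaches L-position 3 → W
n=5: only reaches 4(W), which is W → L
n=6: reaches L-position 3 → W
n=7: only reaches 6(W), which is W → L
n=8: reaches L-position 7 → W
n=9: only reaches 6(W), 8(W), all W → L
n=10: reaches L-position 5 → W
n=11: only reaches 10(W), which is W → L
n=12: reaches L-position 9 → W
n=13: only reaches 12(W), which is W → L
n=14: reaches L-position 7 → W
n=15: only reaches 10(W), 12(W), 14(W), all W → L
n=16: reaches L-position 15 → W
n=17: only reaches 16(W), which is W → L
n=18: reaches L-position 9 → W
n=19: only reaches 18(W), which is W → L
n=20: reaches L-position 15 → W
n=21: only reaches 14(W), 18(W), 20(W), all W → L
n=22: reaches L-position 11 → W
n=23: only reaches 22(W), which is W → L
n=24: reaches L-position 21 → W
n=25: only reaches 20(W), 24(W), all W → L
n=26: reaches L-position 13 → W
n=27: only reaches 18(W), 24(W), 26(W), all W → L
n=28: reaches L-position 21 → W
n=29: only reaches 28(W), which is W → L
n=30: reaches L-position 15 → W
n=31: only reaches 30(W), which is W → L
n=32: reaches L-position 31 → W
n=33: only reaches 22(W), 30(W), 32(W), all W → L
n=34: reaches L-position 17 → W
Reading off the rows marked L gives the requested list; there are 18 such values of n.

0, 1, 3, 5, 7, 9, 11, 13, 15, 17, 19, 21, 23, 25, 27, 29, 31, 33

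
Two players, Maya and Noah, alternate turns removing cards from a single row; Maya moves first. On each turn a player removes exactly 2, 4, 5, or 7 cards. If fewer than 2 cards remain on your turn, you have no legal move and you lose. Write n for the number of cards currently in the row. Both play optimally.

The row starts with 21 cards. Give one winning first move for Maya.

Remove 2, leaving 19.

Label each position W (a win for the player to move) or L (a loss). A position with no legal move is L; any other position is W exactly when some move reaches an L, and L when every move reaches a W.
n=0: no move → L
n=1: no move → L
n=2: reaches L-position 0 → W
n=3: reaches L-position 1 → W
n=4: reaches L-position 0 → W
n=5: reaches L-position 1 → W
n=6: reaches L-position 1 → W
n=7: reaches L-position 0 → W
n=8: reaches L-position 1 → W
n=9: only reaches 7(W), 5(W), 4(W), 2(W), all W → L
n=10: only reaches 8(W), 6(W), 5(W), 3(W), all W → L
n=11: reaches L-position 9 → W
n=12: reaches L-position 10 → W
n=13: reaches L-position 9 → W
n=14: reaches L-position 10 → W
n=15: reaches L-position 10 → W
n=16: reaches L-position 9 → W
n=17: reaches L-position 10 → W
n=18: only reaches 16(W), 14(W), 13(W), 11(W), all W → L
n=19: only reaches 17(W), 15(W), 14(W), 12(W), all W → L
n=20: reaches L-position 18 → W
n=21: reaches L-position 19 → W
From 21, the L positions reachable in one move are: 19.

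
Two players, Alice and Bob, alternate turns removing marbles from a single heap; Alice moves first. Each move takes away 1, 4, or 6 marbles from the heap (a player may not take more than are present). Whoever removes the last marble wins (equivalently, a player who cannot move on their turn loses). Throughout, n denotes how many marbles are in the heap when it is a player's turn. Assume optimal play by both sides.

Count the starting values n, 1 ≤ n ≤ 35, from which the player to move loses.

14

Label each position W (a win for the player to move) or L (a loss). A position with no legal move is L; any other position is W exactly when some move reaches an L, and L when every move reaches a W.
n=0: no move → L
n=1: can move to 0, which is L ⇒ W
n=2: the only move is to 1(W), a W ⇒ L
n=3: can move to 2, which is L ⇒ W
n=4: can move to 0, which is L ⇒ W
n=5: moves to 4(W), 1(W); every one is W ⇒ L
n=6: can move to 5, which is L ⇒ W
n=7: moves to 6(W), 3(W), 1(W); every one is W ⇒ L
n=8: can move to 7, which is L ⇒ W
n=9: can move to 5, which is L ⇒ W
n=10: moves to 9(W), 6(W), 4(W); every one is W ⇒ L
n=11: can move to 10, which is L ⇒ W
n=12: moves to 11(W), 8(W), 6(W); every one is W ⇒ L
n=13: can move to 12, which is L ⇒ W
n=14: can move to 10, which is L ⇒ W
n=15: moves to 14(W), 11(W), 9(W); every one is W ⇒ L
n=16: can move to 15, which is L ⇒ W
n=17: moves to 16(W), 13(W), 11(W); every one is W ⇒ L
n=18: can move to 17, which is L ⇒ W
n=19: can move to 15, which is L ⇒ W
n=20: moves to 19(W), 16(W), 14(W); every one is W ⇒ L
n=21: can move to 20, which is L ⇒ W
n=22: moves to 21(W), 18(W), 16(W); every one is W ⇒ L
n=23: can move to 22, which is L ⇒ W
n=24: can move to 20, which is L ⇒ W
n=25: moves to 24(W), 21(W), 19(W); every one is W ⇒ L
n=26: can move to 25, which is L ⇒ W
n=27: moves to 26(W), 23(W), 21(W); every one is W ⇒ L
n=28: can move to 27, which is L ⇒ W
n=29: can move to 25, which is L ⇒ W
n=30: moves to 29(W), 26(W), 24(W); every one is W ⇒ L
n=31: can move to 30, which is L ⇒ W
n=32: moves to 31(W), 28(W), 26(W); every one is W ⇒ L
n=33: can move to 32, which is L ⇒ W
n=34: can move to 30, which is L ⇒ W
n=35: moves to 34(W), 31(W), 29(W); every one is W ⇒ L
L entries with 1 ≤ n ≤ 35 (n=0 is outside the asked range and is not counted): n = 2, 5, 7, 10, 12, 15, 17, 20, 22, 25, 27, 30, 32, 35; that makes 14.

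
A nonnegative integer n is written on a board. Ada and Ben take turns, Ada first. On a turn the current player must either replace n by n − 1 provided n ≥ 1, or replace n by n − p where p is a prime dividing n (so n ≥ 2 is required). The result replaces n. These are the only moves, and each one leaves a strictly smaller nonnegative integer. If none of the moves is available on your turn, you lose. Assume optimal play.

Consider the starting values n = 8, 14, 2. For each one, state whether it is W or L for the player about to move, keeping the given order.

8: L, 14: W, 2: W

Compute win/loss labels from the base case upward. A position with no move is L. Any other position is W if it can reach an L in one move, else L.
n=0: no move → L
n=1: reaches L-position 0 → W
n=2: reaches L-position 0 → W
n=3: reaches L-position 0 → W
n=4: only reaches 2(W), 3(W), all W → L
n=5: reaches L-position 0 → W
n=6: reaches L-position 4 → W
n=7: reaches L-position 0 → W
n=8: only reaches 6(W), 7(W), all W → L
n=9: reaches L-position 8 → W
n=10: reaches L-position 8 → W
n=11: reaches L-position 0 → W
n=12: only reaches 9(W), 10(W), 11(W), all W → L
n=13: reaches L-position 0 → W
n=14: reaches L-position 12 → W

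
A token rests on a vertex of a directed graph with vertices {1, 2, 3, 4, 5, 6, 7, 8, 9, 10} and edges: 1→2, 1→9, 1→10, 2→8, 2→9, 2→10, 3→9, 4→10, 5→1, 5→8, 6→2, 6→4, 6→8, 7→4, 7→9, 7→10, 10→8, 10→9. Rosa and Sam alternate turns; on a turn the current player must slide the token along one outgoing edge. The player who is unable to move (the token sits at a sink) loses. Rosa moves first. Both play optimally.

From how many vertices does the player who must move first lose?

3

Positions with no move are L. A position that does have a move is losing for the player to move precisely when every available move leads to a winning position for the opponent. Fill in the labels:
Every edge goes from a vertex to one that appears earlier in the order 9, 8, 10, 4, 2, 6, 7, 1, 3, 5, so processing vertices in that order labels each vertex after all of its successors.
9: no outgoing edge → L
8: no outgoing edge → L
10: →8(L), so W
4: →10(W) only, which is W, so L
2: →8(L), so W
6: →4(L), so W
7: →4(L), so W
1: →9(L), so W
3: →9(L), so W
5: →8(L), so W
The L vertices are 4, 8, 9; that is 3 in all.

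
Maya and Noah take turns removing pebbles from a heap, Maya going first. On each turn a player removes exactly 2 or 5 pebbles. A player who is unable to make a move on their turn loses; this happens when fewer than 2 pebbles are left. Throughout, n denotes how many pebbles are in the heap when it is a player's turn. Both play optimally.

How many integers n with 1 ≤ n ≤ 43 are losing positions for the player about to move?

Use the standard recursion: the mover loses at a terminal position; elsewhere, the mover wins exactly when some move hands the opponent an L position.
n=0: no move → L
n=1: no move → L
n=2: reaches L-position 0 → W
n=3: reaches L-position 1 → W
n=4: only reaches 2(W), which is W → L
n=5: reaches L-position 0 → W
n=6: reaches L-position 4 → W
n=7: only reaches 5(W), 2(W), all W → L
n=8: only reaches 6(W), 3(W), all W → L
n=9: reaches L-position 7 → W
n=10: reaches L-position 8 → W
n=11: only reaches 9(W), 6(W), all W → L
n=12: reaches L-position 7 → W
n=13: reaches L-position 11 → W
n=14: only reaches 12(W), 9(W), all W → L
n=15: only reaches 13(W), 10(W), all W → L
n=16: reaches L-position 14 → W
n=17: reaches L-position 15 → W
n=18: only reaches 16(W), 13(W), all W → L
n=19: reaches L-position 14 → W
n=20: reaches L-position 18 → W
n=21: only reaches 19(W), 16(W), all W → L
n=22: only reaches 20(W), 17(W), all W → L
n=23: reaches L-position 21 → W
n=24: reaches L-position 22 → W
n=25: only reaches 23(W), 20(W), all W → L
n=26: reaches L-position 21 → W
n=27: reaches L-position 25 → W
n=28: only reaches 26(W), 23(W), all W → L
n=29: only reaches 27(W), 24(W), all W → L
n=30: reaches L-position 28 → W
n=31: reaches L-position 29 → W
n=32: only reaches 30(W), 27(W), all W → L
n=33: reaches L-position 28 → W
n=34: reaches L-position 32 → W
n=35: only reaches 33(W), 30(W), all W → L
n=36: only reaches 34(W), 31(W), all W → L
n=37: reaches L-position 35 → W
n=38: reaches L-position 36 → W
n=39: only reaches 37(W), 34(W), all W → L
n=40: reaches L-position 35 → W
n=41: reaches L-position 39 → W
n=42: only reaches 40(W), 37(W), all W → L
n=43: only reaches 41(W), 38(W), all W → L
L entries with 1 ≤ n ≤ 43 (n=0 is outside the asked range and is not counted): n = 1, 4, 7, 8, 11, 14, 15, 18, 21, 22, 25, 28, 29, 32, 35, 36, 39, 42, 43; that makes 19.

19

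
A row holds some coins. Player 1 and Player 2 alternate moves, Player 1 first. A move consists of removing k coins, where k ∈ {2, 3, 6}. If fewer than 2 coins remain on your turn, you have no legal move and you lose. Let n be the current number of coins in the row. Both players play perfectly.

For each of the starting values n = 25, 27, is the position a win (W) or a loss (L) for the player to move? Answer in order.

Label each position W (a win for the player to move) or L (a loss). A position with no legal move is L; any other position is W exactly when some move reaches an L, and L when every move reaches a W.
n=0: no move → L
n=1: no move → L
n=2: W (go to 0, an L position)
n=3: W (go to 1, an L position)
n=4: W (go to 1, an L position)
n=5: L (options 3(W), 2(W) are all W)
n=6: W (go to 0, an L position)
n=7: W (go to 5, an L position)
n=8: W (go to 5, an L position)
n=9: L (options 7(W), 6(W), 3(W) are all W)
n=10: L (options 8(W), 7(W), 4(W) are all W)
n=11: W (go to 9, an L position)
n=12: W (go to 10, an L position)
n=13: W (go to 10, an L position)
n=14: L (options 12(W), 11(W), 8(W) are all W)
n=15: W (go to 9, an L position)
n=16: W (go to 14, an L position)
n=17: W (go to 14, an L position)
n=18: L (options 16(W), 15(W), 12(W) are all W)
n=19: L (options 17(W), 16(W), 13(W) are all W)
n=20: W (go to 18, an L position)
n=21: W (go to 19, an L position)
n=22: W (go to 19, an L position)
n=23: L (options 21(W), 20(W), 17(W) are all W)
n=24: W (go to 18, an L position)
n=25: W (go to 23, an L position)
n=26: W (go to 23, an L position)
n=27: L (options 25(W), 24(W), 21(W) are all W)

25: W, 27: L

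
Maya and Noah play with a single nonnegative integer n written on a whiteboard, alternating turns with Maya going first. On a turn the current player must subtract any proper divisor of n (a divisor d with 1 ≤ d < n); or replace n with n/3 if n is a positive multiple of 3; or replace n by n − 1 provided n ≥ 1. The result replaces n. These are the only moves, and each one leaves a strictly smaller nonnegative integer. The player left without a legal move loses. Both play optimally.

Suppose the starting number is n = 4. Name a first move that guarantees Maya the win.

Move to 2.

Use the standard recursion: the mover loses at a terminal position; elsewhere, the mover wins exactly when some move hands the opponent an L position.
n=0: no move → L
n=1: →0(L), so W
n=2: →1(W) only, which is W, so L
n=3: →2(L), so W
n=4: →2(L), so W
From 4, the L positions reachable in one move are: 2.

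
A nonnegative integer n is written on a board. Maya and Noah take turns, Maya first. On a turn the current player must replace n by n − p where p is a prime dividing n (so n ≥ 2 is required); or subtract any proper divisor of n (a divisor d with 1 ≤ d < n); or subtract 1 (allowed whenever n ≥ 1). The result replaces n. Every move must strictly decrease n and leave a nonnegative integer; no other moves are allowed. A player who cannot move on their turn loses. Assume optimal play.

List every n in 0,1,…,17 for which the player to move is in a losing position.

Use the standard recursion: the mover loses at a terminal position; elsewhere, the mover wins exactly when some move hands the opponent an L position.
n=0: no move → L
n=1: reaches L-position 0 → W
n=2: reaches L-position 0 → W
n=3: reaches L-position 0 → W
n=4: only reaches 2(W), 3(W), all W → L
n=5: reaches L-position 0 → W
n=6: reaches L-position 4 → W
n=7: reaches L-position 0 → W
n=8: reaches L-position 4 → W
n=9: only reaches 6(W), 8(W), all W → L
n=10: reaches L-position 9 → W
n=11: reaches L-position 0 → W
n=12: reaches L-position 9 → W
n=13: reaches L-position 0 → W
n=14: only reaches 7(W), 12(W), 13(W), all W → L
n=15: reaches L-position 14 → W
n=16: reaches L-position 14 → W
n=17: reaches L-position 0 → W
Reading off the rows marked L gives the requested list; there are 4 such values of n.

0, 4, 9, 14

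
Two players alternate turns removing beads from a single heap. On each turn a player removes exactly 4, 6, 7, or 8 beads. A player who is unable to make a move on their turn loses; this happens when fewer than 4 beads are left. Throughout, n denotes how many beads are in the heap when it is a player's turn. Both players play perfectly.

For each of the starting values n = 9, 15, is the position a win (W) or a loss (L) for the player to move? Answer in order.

9: W, 15: L

Use the standard recursion: the mover loses at a terminal position; elsewhere, the mover wins exactly when some move hands the opponent an L position.
n=0: no move → L
n=1: no move → L
n=2: no move → L
n=3: no move → L
n=4: W (go to 0, an L position)
n=5: W (go to 1, an L position)
n=6: W (go to 2, an L position)
n=7: W (go to 3, an L position)
n=8: W (go to 2, an L position)
n=9: W (go to 3, an L position)
n=10: W (go to 3, an L position)
n=11: W (go to 3, an L position)
n=12: L (options 8(W), 6(W), 5(W), 4(W) are all W)
n=13: L (options 9(W), 7(W), 6(W), 5(W) are all W)
n=14: L (options 10(W), 8(W), 7(W), 6(W) are all W)
n=15: L (options 11(W), 9(W), 8(W), 7(W) are all W)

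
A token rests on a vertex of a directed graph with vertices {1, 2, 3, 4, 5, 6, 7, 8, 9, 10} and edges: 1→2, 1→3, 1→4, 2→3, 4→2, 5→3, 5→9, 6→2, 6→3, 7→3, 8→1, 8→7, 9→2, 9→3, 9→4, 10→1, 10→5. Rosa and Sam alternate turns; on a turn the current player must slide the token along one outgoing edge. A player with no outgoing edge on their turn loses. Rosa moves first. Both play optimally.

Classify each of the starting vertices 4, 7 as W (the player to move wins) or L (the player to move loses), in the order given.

4: L, 7: W

Build the W/L table. Terminal = L. A non-terminal position is W if it has a move to some L; otherwise it is L.
Every edge goes from a vertex to one that appears earlier in the order 3, 2, 4, 7, 1, 6, 9, 8, 5, 10, so processing vertices in that order labels each vertex after all of its successors.
3: no outgoing edge → L
2: →3(L), so W
4: →2(W) only, which is W, so L
7: →3(L), so W
1: →4(L), so W
6: →3(L), so W
9: →4(L), so W
8: →1(W), 7(W) — all W, so L
5: →3(L), so W
10: →5(W), 1(W) — all W, so L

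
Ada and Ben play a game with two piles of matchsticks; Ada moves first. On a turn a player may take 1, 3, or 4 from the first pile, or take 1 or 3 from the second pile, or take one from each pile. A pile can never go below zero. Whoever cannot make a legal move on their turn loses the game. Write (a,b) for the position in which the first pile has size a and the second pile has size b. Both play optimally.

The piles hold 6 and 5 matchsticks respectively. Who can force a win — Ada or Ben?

Use the standard recursion: the mover loses at a terminal position; elsewhere, the mover wins exactly when some move hands the opponent an L position.
No move ever increases a pile, so every position that can arise here has a ≤ 6 and b ≤ 5; it is enough to label the cells with 0 ≤ a ≤ 6 and 0 ≤ b ≤ 5.
Every move lowers a or b (never raises either), so fill the grid row by row in increasing a, and left to right within a row: each cell's successors are then already labelled.
      b=0  b=1  b=2  b=3  b=4  b=5
a=0:    L    W    L    W    L    W
a=1:    W    W    W    W    W    W
a=2:    L    W    L    W    L    W
a=3:    W    W    W    W    W    W
a=4:    W    L    W    L    W    L
a=5:    W    W    W    W    W    W
a=6:    W    L    W    L    W    L
Cells with no legal move (terminal, hence L): (0,0).
The remaining L cells, each justified by listing all of its moves:
(0,2): →(0,1)(W) only, which is W, so L
(0,4): →(0,3)(W), (0,1)(W) — all W, so L
(2,0): →(1,0)(W) only, which is W, so L
(2,2): →(1,2)(W), (2,1)(W), (1,1)(W) — all W, so L
(2,4): →(1,4)(W), (2,3)(W), (2,1)(W), (1,3)(W) — all W, so L
(4,1): →(3,1)(W), (1,1)(W), (0,1)(W), (4,0)(W), (3,0)(W) — all W, so L
(4,3): →(3,3)(W), (1,3)(W), (0,3)(W), (4,2)(W), (4,0)(W), (3,2)(W) — all W, so L
(4,5): →(3,5)(W), (1,5)(W), (0,5)(W), (4,4)(W), (4,2)(W), (3,4)(W) — all W, so L
(6,1): →(5,1)(W), (3,1)(W), (2,1)(W), (6,0)(W), (5,0)(W) — all W, so L
(6,3): →(5,3)(W), (3,3)(W), (2,3)(W), (6,2)(W), (6,0)(W), (5,2)(W) — all W, so L
(6,5): →(5,5)(W), (3,5)(W), (2,5)(W), (6,4)(W), (6,2)(W), (5,4)(W) — all W, so L
Every other cell has at least one move into one of the L cells above, so it is W.
The starting position (6,5) is L: whatever Ada does, the opponent receives a W position.

Ben wins.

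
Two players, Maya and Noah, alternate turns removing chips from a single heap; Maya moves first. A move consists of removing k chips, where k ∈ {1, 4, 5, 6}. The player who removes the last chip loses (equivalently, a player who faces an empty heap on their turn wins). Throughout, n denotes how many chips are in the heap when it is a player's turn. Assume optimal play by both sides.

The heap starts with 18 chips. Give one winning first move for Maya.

Remove 6, leaving 12.

Build the W/L table. Terminal = W. A non-terminal position is W if it has a move to some L; otherwise it is L.
n=0: no move; the opponent has just taken the last chip and therefore loses → W
n=1: →0(W) only, which is W, so L
n=2: →1(L), so W
n=3: →2(W) only, which is W, so L
n=4: →3(L), so W
n=5: →1(L), so W
n=6: →1(L), so W
n=7: →3(L), so W
n=8: →3(L), so W
n=9: →3(L), so W
n=10: →9(W), 6(W), 5(W), 4(W) — all W, so L
n=11: →10(L), so W
n=12: →11(W), 8(W), 7(W), 6(W) — all W, so L
n=13: →12(L), so W
n=14: →10(L), so W
n=15: →10(L), so W
n=16: →12(L), so W
n=17: →12(L), so W
n=18: →12(L), so W
From 18, the L positions reachable in one move are: 12.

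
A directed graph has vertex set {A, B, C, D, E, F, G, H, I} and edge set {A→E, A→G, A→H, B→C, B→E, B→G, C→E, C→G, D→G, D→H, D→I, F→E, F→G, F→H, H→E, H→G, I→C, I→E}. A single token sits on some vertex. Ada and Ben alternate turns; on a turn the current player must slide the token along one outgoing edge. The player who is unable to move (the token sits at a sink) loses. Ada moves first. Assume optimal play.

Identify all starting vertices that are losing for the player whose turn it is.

Classify positions by backward induction: terminal positions (no move available) are L. From any other position, the mover wins iff some move reaches an L.
Every edge goes from a vertex to one that appears earlier in the order E, G, H, A, C, F, I, B, D, so processing vertices in that order labels each vertex after all of its successors.
E: no outgoing edge → L
G: no outgoing edge → L
H: can move to G, which is L ⇒ W
A: can move to G, which is L ⇒ W
C: can move to G, which is L ⇒ W
F: can move to G, which is L ⇒ W
I: can move to E, which is L ⇒ W
B: can move to G, which is L ⇒ W
D: can move to G, which is L ⇒ W
The losing starting vertices are exactly the entries labelled L in this table (2 of them).

E, G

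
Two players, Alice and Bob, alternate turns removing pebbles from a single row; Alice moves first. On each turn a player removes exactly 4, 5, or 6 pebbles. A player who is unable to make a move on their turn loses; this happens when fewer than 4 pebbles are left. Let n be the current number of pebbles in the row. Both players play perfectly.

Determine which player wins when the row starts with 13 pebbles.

Use the standard recursion: the mover loses at a terminal position; elsewhere, the mover wins exactly when some move hands the opponent an L position.
n=0: no move → L
n=1: no move → L
n=2: no move → L
n=3: no move → L
n=4: reaches L-position 0 → W
n=5: reaches L-position 1 → W
n=6: reaches L-position 2 → W
n=7: reaches L-position 3 → W
n=8: reaches L-position 3 → W
n=9: reaches L-position 3 → W
n=10: only reaches 6(W), 5(W), 4(W), all W → L
n=11: only reaches 7(W), 6(W), 5(W), all W → L
n=12: only reaches 8(W), 7(W), 6(W), all W → L
n=13: only reaches 9(W), 8(W), 7(W), all W → L
Every move from 13 reaches a W position, so the mover loses.

Bob wins.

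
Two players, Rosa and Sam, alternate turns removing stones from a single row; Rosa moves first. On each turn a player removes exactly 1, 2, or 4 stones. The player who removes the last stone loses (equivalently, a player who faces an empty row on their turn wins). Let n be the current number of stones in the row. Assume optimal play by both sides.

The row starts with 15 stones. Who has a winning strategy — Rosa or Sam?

Rosa wins.

Compute win/loss labels from the base case upward. A position with no move is W. Any other position is W if it can reach an L in one move, else L.
n=0: no move; the opponent has just taken the last stone and therefore loses → W
n=1: L (sole option 0(W) is W)
n=2: W (go to 1, an L position)
n=3: W (go to 1, an L position)
n=4: L (options 3(W), 2(W), 0(W) are all W)
n=5: W (go to 4, an L position)
n=6: W (go to 4, an L position)
n=7: L (options 6(W), 5(W), 3(W) are all W)
n=8: W (go to 7, an L position)
n=9: W (go to 7, an L position)
n=10: L (options 9(W), 8(W), 6(W) are all W)
n=11: W (go to 10, an L position)
n=12: W (go to 10, an L position)
n=13: L (options 12(W), 11(W), 9(W) are all W)
n=14: W (go to 13, an L position)
n=15: W (go to 13, an L position)
From 15 Rosa can remove 2, leaving 13, reaching an L position.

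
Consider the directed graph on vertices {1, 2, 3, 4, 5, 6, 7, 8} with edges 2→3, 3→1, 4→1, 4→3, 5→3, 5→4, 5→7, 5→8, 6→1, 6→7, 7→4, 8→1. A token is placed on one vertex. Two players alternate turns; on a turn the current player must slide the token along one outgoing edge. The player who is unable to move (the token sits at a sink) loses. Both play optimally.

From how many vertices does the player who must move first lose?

Compute win/loss labels from the base case upward. A position with no move is L. Any other position is W if it can reach an L in one move, else L.
Every edge goes from a vertex to one that appears earlier in the order 1, 3, 4, 7, 2, 8, 6, 5, so processing vertices in that order labels each vertex after all of its successors.
1: no outgoing edge → L
3: reaches L-position 1 → W
4: reaches L-position 1 → W
7: only reaches 4(W), which is W → L
2: only reaches 3(W), which is W → L
8: reaches L-position 1 → W
6: reaches L-position 7 → W
5: reaches L-position 7 → W
The L vertices are 1, 2, 7; that is 3 in all.

3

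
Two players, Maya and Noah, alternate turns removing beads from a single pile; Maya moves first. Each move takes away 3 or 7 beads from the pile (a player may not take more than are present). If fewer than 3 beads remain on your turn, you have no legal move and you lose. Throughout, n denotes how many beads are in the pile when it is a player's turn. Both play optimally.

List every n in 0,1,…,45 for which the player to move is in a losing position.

0, 1, 2, 6, 10, 11, 12, 16, 20, 21, 22, 26, 30, 31, 32, 36, 40, 41, 42

Label each position W (a win for the player to move) or L (a loss). A position with no legal move is L; any other position is W exactly when some move reaches an L, and L when every move reaches a W.
n=0: no move → L
n=1: no move → L
n=2: no move → L
n=3: W (go to 0, an L position)
n=4: W (go to 1, an L position)
n=5: W (go to 2, an L position)
n=6: L (sole option 3(W) is W)
n=7: W (go to 0, an L position)
n=8: W (go to 1, an L position)
n=9: W (go to 6, an L position)
n=10: L (options 7(W), 3(W) are all W)
n=11: L (options 8(W), 4(W) are all W)
n=12: L (options 9(W), 5(W) are all W)
n=13: W (go to 10, an L position)
n=14: W (go to 11, an L position)
n=15: W (go to 12, an L position)
n=16: L (options 13(W), 9(W) are all W)
n=17: W (go to 10, an L position)
n=18: W (go to 11, an L position)
n=19: W (go to 16, an L position)
n=20: L (options 17(W), 13(W) are all W)
n=21: L (options 18(W), 14(W) are all W)
n=22: L (options 19(W), 15(W) are all W)
n=23: W (go to 20, an L position)
n=24: W (go to 21, an L position)
n=25: W (go to 22, an L position)
n=26: L (options 23(W), 19(W) are all W)
n=27: W (go to 20, an L position)
n=28: W (go to 21, an L position)
n=29: W (go to 26, an L position)
n=30: L (options 27(W), 23(W) are all W)
n=31: L (options 28(W), 24(W) are all W)
n=32: L (options 29(W), 25(W) are all W)
n=33: W (go to 30, an L position)
n=34: W (go to 31, an L position)
n=35: W (go to 32, an L position)
n=36: L (options 33(W), 29(W) are all W)
n=37: W (go to 30, an L position)
n=38: W (go to 31, an L position)
n=39: W (go to 36, an L position)
n=40: L (options 37(W), 33(W) are all W)
n=41: L (options 38(W), 34(W) are all W)
n=42: L (options 39(W), 35(W) are all W)
n=43: W (go to 40, an L position)
n=44: W (go to 41, an L position)
n=45: W (go to 42, an L position)
Reading off the rows marked L gives the requested list; there are 19 such values of n.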